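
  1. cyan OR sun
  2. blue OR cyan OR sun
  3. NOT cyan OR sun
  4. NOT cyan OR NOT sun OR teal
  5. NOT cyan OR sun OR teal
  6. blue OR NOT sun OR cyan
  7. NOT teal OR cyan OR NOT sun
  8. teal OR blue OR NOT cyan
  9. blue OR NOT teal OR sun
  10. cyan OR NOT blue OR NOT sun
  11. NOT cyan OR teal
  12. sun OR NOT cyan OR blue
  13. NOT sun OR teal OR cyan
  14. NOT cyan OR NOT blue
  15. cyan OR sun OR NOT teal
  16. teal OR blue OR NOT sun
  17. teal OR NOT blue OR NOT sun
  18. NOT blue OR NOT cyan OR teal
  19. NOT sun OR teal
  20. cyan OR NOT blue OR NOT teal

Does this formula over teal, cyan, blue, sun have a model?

Yes, satisfiable

Case cyan = true:
The clause (sun) is unit, so sun = true.
The clause (teal) is unit, so teal = true.
The clause (NOT blue) is unit, so blue = false.
All clauses are satisfied.
A satisfying assignment: teal=true, cyan=true, blue=false, sun=true.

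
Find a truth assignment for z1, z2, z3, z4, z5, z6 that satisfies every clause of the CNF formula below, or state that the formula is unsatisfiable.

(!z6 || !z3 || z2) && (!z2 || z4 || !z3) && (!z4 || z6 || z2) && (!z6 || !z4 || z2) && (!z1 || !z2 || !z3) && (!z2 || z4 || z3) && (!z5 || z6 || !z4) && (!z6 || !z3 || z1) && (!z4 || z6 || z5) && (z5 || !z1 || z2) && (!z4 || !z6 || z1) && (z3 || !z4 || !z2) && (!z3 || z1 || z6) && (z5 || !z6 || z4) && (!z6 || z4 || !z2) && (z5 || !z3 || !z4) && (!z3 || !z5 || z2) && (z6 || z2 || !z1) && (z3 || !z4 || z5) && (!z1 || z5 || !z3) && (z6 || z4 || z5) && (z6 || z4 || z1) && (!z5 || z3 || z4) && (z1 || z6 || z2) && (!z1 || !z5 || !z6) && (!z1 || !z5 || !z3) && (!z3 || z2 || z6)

Case z6 = false:
Case z4 = false:
(z5) alone gives z5 = true.
(z1) alone gives z1 = true.
(z2) alone gives z2 = true.
(!z3) alone gives z3 = false.
That conflicts with the unit clause (z3).
Backtrack on z4: now try z4 = true.
(z2) alone gives z2 = true.
(!z5) alone gives z5 = false.
That conflicts with the unit clause (z5).
Neither z4 = true nor z4 = false works.
Backtrack on z6: now try z6 = true.
Case z3 = false:
Case z4 = false:
(!z2) alone gives z2 = false.
(z5) alone gives z5 = true.
That conflicts with the unit clause (!z5).
Backtrack on z4: now try z4 = true.
(z2) alone gives z2 = true.
That conflicts with the unit clause (!z2).
Neither z4 = true nor z4 = false works.
Backtrack on z3: now try z3 = true.
(z2) alone gives z2 = true.
(z4) alone gives z4 = true.
(!z1) alone gives z1 = false.
That conflicts with the unit clause (z1).
Neither z3 = true nor z3 = false works.
Neither z6 = true nor z6 = false works.

UNSATISFIABLE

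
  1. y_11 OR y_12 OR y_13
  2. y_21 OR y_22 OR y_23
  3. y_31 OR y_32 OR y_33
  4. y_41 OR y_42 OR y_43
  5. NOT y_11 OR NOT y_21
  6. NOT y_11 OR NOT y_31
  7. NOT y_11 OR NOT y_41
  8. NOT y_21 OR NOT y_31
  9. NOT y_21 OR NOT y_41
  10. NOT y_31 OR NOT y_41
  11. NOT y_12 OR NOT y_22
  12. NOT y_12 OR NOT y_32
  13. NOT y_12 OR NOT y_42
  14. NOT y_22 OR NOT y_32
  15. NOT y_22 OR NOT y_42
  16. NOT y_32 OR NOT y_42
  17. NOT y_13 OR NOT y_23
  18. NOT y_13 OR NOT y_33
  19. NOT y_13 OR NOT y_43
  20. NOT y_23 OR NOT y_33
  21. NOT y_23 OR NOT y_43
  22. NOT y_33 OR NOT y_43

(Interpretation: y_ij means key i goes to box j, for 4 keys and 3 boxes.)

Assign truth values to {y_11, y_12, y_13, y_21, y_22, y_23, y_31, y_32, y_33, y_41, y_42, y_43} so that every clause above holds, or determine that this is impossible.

UNSATISFIABLE

Branch on y_11: set y_11 = false.
Branch on y_12: set y_12 = true.
(NOT y_22) alone gives y_22 = false.
(NOT y_32) alone gives y_32 = false.
(NOT y_42) alone gives y_42 = false.
Branch on y_21: set y_21 = true.
(NOT y_31) alone gives y_31 = false.
(y_33) alone gives y_33 = true.
(NOT y_41) alone gives y_41 = false.
(y_43) alone gives y_43 = true.
Now (NOT y_43) is unsatisfied and unit — conflict.
So y_21 must be the other value — set y_21 = false.
(y_23) alone gives y_23 = true.
(NOT y_13) alone gives y_13 = false.
(NOT y_33) alone gives y_33 = false.
(y_31) alone gives y_31 = true.
(NOT y_41) alone gives y_41 = false.
(y_43) alone gives y_43 = true.
Now (NOT y_43) is unsatisfied and unit — conflict.
Both values of y_21 lead to a conflict.
So y_12 must be the other value — set y_12 = false.
(y_13) alone gives y_13 = true.
(NOT y_23) alone gives y_23 = false.
(NOT y_33) alone gives y_33 = false.
(NOT y_43) alone gives y_43 = false.
Branch on y_21: set y_21 = true.
(NOT y_31) alone gives y_31 = false.
(y_32) alone gives y_32 = true.
(NOT y_41) alone gives y_41 = false.
(y_42) alone gives y_42 = true.
Now (NOT y_42) is unsatisfied and unit — conflict.
So y_21 must be the other value — set y_21 = false.
(y_22) alone gives y_22 = true.
(NOT y_32) alone gives y_32 = false.
(y_31) alone gives y_31 = true.
(NOT y_41) alone gives y_41 = false.
(y_42) alone gives y_42 = true.
Now (NOT y_42) is unsatisfied and unit — conflict.
Both values of y_21 lead to a conflict.
Both values of y_12 lead to a conflict.
So y_11 must be the other value — set y_11 = true.
(NOT y_21) alone gives y_21 = false.
(NOT y_31) alone gives y_31 = false.
(NOT y_41) alone gives y_41 = false.
Branch on y_22: set y_22 = true.
(NOT y_12) alone gives y_12 = false.
(NOT y_32) alone gives y_32 = false.
(y_33) alone gives y_33 = true.
(NOT y_42) alone gives y_42 = false.
(y_43) alone gives y_43 = true.
Now (NOT y_43) is unsatisfied and unit — conflict.
So y_22 must be the other value — set y_22 = false.
(y_23) alone gives y_23 = true.
(NOT y_13) alone gives y_13 = false.
(NOT y_33) alone gives y_33 = false.
(y_32) alone gives y_32 = true.
(NOT y_12) alone gives y_12 = false.
(NOT y_42) alone gives y_42 = false.
(y_43) alone gives y_43 = true.
Now (NOT y_43) is unsatisfied and unit — conflict.
Both values of y_22 lead to a conflict.
Both values of y_11 lead to a conflict.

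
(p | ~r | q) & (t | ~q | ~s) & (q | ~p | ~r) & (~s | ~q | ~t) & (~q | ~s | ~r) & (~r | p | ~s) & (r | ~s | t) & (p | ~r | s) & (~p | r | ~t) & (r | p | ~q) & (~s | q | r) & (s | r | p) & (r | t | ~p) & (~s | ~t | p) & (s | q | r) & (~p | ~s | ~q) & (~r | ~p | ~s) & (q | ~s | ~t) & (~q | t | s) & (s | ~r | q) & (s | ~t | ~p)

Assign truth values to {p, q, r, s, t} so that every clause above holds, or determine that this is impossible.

Suppose p = 1.
Suppose q = 1.
From the singleton clause (~s), s = 0.
From the singleton clause (t), t = 1.
Now (~t) is unsatisfied and unit — conflict.
That branch fails; take q = 0 instead.
From the singleton clause (~r), r = 0.
From the singleton clause (~t), t = 0.
Now (t) is unsatisfied and unit — conflict.
Neither q = 1 nor q = 0 works.
That branch fails; take p = 0 instead.
Suppose r = 0.
From the singleton clause (~q), q = 0.
From the singleton clause (~s), s = 0.
Now (s) is unsatisfied and unit — conflict.
That branch fails; take r = 1 instead.
From the singleton clause (q), q = 1.
From the singleton clause (~s), s = 0.
Now (s) is unsatisfied and unit — conflict.
Neither r = 1 nor r = 0 works.
Neither p = 1 nor p = 0 works.

UNSATISFIABLE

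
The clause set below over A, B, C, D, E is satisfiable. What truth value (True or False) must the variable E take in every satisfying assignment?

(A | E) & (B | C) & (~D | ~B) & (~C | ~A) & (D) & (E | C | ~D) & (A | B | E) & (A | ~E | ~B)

Suppose E = 0.
Unit clause (A) forces A = 1.
Unit clause (~C) forces C = 0.
Unit clause (B) forces B = 1.
Unit clause (~D) forces D = 0.
That conflicts with the unit clause (D).
So every satisfying assignment has E = True.

True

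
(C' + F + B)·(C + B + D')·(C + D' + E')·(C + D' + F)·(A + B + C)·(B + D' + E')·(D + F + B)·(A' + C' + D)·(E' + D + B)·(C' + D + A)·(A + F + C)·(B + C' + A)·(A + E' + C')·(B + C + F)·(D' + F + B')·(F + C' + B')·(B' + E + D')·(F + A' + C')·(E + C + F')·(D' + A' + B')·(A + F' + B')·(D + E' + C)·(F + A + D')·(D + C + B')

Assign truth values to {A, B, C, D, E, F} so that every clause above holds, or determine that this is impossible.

Branch on C: set C = 1.
Branch on F: set F = 1.
Branch on A: set A = 1.
Unit clause (D) forces D = 1.
Unit clause (B') forces B = 0.
Unit clause (E') forces E = 0.
This assignment satisfies each clause.

A ↦ 1,  B ↦ 0,  C ↦ 1,  D ↦ 1,  E ↦ 0,  F ↦ 1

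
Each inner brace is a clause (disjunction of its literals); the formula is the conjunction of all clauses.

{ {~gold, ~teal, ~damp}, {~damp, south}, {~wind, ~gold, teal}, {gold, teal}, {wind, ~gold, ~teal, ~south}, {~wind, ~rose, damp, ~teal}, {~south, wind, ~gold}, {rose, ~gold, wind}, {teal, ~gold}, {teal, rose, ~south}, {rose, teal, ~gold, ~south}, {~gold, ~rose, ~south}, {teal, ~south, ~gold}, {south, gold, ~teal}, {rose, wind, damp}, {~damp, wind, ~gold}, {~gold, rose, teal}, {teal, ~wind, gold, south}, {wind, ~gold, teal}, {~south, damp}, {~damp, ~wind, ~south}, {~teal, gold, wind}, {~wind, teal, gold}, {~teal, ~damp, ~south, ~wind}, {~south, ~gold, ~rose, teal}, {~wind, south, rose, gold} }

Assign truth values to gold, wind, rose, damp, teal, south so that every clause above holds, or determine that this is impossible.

gold ↦ 1,  wind ↦ 0,  rose ↦ 1,  damp ↦ 0,  teal ↦ 1,  south ↦ 0

Branch on damp: set damp = 0.
The clause (~south) is unit, so south = 0.
Branch on gold: set gold = 1.
The clause (teal) is unit, so teal = 1.
Branch on wind: set wind = 0.
The clause (rose) is unit, so rose = 1.
This assignment satisfies each clause.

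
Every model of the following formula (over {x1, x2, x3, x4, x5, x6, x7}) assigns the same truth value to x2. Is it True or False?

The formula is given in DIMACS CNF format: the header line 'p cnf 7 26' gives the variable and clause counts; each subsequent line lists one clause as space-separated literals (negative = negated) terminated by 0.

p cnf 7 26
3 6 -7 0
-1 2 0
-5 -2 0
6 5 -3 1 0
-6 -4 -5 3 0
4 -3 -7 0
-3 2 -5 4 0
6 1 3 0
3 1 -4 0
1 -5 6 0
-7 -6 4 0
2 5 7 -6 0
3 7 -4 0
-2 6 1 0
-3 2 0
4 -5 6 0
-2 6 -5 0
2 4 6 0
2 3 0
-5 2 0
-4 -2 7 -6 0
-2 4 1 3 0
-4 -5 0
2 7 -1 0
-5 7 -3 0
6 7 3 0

Suppose x2 = False.
(¬x1) alone gives x1 = False.
(¬x3) alone gives x3 = False.
Now (x3) is unsatisfied and unit — conflict.
So every satisfying assignment has x2 = True.

True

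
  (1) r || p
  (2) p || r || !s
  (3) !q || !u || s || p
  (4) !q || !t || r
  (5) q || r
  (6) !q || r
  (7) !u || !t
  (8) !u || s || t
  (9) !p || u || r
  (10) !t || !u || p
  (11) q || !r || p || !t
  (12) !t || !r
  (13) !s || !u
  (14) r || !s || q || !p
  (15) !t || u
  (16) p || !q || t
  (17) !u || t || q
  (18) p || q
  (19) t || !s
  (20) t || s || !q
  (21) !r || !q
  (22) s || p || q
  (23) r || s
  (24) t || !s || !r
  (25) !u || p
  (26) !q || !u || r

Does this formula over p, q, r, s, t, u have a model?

Case r = true:
From the singleton clause (!t), t = false.
From the singleton clause (!s), s = false.
From the singleton clause (!u), u = false.
From the singleton clause (!q), q = false.
From the singleton clause (p), p = true.
This assignment satisfies each clause.
A satisfying assignment: p: true; q: false; r: true; s: false; t: false; u: false.

Yes, satisfiable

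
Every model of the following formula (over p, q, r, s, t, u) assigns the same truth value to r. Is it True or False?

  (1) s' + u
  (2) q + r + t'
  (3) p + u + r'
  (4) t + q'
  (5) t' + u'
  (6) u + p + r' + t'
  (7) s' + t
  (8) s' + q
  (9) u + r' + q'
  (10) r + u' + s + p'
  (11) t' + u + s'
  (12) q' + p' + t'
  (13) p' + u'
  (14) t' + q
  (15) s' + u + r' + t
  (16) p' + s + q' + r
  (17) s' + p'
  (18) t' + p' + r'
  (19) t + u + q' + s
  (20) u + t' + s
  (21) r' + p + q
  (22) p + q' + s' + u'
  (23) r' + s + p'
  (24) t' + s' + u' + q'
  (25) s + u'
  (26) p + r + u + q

Suppose r = 1.
Case s = 0:
The clause (p') is unit, so p = 0.
The clause (u) is unit, so u = 1.
That conflicts with the unit clause (u').
Backtrack on s: now try s = 1.
The clause (u) is unit, so u = 1.
The clause (t') is unit, so t = 0.
That conflicts with the unit clause (t).
Both values of s lead to a conflict.
So every satisfying assignment has r = False.

False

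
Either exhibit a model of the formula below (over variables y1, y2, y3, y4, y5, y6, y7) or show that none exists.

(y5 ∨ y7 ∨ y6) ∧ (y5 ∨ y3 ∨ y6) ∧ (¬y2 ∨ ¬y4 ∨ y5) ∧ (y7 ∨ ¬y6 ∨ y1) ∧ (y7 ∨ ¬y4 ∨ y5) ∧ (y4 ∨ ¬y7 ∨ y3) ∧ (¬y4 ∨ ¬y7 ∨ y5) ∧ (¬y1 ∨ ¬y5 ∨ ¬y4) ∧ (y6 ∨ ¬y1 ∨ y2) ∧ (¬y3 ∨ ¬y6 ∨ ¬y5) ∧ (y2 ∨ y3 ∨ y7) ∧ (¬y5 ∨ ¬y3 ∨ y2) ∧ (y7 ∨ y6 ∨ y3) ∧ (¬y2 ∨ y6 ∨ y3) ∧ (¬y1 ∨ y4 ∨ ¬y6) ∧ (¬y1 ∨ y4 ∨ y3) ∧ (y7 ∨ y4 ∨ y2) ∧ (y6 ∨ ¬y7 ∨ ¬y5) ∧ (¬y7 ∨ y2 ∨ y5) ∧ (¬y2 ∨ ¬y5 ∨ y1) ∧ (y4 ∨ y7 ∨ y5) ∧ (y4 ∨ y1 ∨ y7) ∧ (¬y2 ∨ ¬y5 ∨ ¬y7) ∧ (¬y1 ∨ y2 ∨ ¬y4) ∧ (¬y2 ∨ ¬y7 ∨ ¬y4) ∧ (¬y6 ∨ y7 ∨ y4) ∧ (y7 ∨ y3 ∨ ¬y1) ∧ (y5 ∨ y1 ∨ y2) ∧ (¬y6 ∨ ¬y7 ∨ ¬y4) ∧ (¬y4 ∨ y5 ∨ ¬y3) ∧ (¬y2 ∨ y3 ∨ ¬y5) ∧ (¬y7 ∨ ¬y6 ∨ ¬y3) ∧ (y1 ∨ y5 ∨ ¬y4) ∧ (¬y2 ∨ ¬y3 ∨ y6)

Try y5 = True.
Try y1 = False.
Unit clause (¬y2) forces y2 = False.
Unit clause (¬y3) forces y3 = False.
Unit clause (y7) forces y7 = True.
Unit clause (y4) forces y4 = True.
Unit clause (y6) forces y6 = True.
That conflicts with the unit clause (¬y6).
Undo y1 and try y1 = True.
Unit clause (¬y4) forces y4 = False.
Unit clause (¬y6) forces y6 = False.
Unit clause (y2) forces y2 = True.
Unit clause (y3) forces y3 = True.
That conflicts with the unit clause (¬y3).
Either choice for y1 ends in contradiction.
Undo y5 and try y5 = False.
Try y7 = True.
Unit clause (¬y4) forces y4 = False.
Unit clause (y3) forces y3 = True.
Unit clause (y2) forces y2 = True.
Unit clause (¬y6) forces y6 = False.
That conflicts with the unit clause (y6).
Undo y7 and try y7 = False.
Unit clause (y6) forces y6 = True.
Unit clause (y1) forces y1 = True.
Unit clause (¬y4) forces y4 = False.
That conflicts with the unit clause (y4).
Either choice for y7 ends in contradiction.
Either choice for y5 ends in contradiction.

UNSATISFIABLE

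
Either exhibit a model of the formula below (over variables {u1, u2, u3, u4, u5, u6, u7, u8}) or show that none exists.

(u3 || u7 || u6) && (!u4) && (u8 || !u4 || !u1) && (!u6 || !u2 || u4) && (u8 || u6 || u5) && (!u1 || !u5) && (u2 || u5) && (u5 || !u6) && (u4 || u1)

u1=true,  u2=true,  u3=false,  u4=false,  u5=false,  u6=false,  u7=true,  u8=true

From the singleton clause (!u4), u4 = false.
From the singleton clause (u1), u1 = true.
From the singleton clause (!u5), u5 = false.
From the singleton clause (u2), u2 = true.
From the singleton clause (!u6), u6 = false.
From the singleton clause (u8), u8 = true.
Branch on u3: set u3 = false.
From the singleton clause (u7), u7 = true.
This assignment satisfies each clause.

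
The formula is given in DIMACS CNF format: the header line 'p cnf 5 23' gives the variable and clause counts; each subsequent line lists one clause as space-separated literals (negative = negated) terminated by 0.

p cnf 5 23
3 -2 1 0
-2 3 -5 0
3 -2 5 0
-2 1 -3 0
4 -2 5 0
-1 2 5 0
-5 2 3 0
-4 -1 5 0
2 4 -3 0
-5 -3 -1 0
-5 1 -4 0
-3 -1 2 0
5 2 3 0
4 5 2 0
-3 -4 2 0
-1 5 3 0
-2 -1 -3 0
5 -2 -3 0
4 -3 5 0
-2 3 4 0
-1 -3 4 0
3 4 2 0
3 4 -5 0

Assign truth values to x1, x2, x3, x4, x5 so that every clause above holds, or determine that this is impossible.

Case x3 = True:
Case x2 = False:
Unit clause (x4) forces x4 = True.
But (¬x4) is also a unit clause — contradiction.
Backtrack on x2: now try x2 = True.
Unit clause (x1) forces x1 = True.
But (¬x1) is also a unit clause — contradiction.
Either choice for x2 ends in contradiction.
Backtrack on x3: now try x3 = False.
Case x2 = False:
Unit clause (¬x5) forces x5 = False.
But (x5) is also a unit clause — contradiction.
Backtrack on x2: now try x2 = True.
Unit clause (x1) forces x1 = True.
Unit clause (¬x5) forces x5 = False.
But (x5) is also a unit clause — contradiction.
Either choice for x2 ends in contradiction.
Either choice for x3 ends in contradiction.

UNSATISFIABLE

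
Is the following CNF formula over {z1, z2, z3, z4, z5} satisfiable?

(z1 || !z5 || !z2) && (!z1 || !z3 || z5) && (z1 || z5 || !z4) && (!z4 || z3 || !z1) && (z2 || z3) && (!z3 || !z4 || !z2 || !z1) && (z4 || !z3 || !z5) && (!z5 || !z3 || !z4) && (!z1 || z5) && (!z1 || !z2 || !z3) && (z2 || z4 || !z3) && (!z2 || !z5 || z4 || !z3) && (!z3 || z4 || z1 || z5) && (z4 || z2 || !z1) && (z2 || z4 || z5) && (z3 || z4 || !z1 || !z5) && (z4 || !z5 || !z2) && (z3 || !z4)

Case z2 = true:
Case z1 = false:
(!z5) alone gives z5 = false.
(!z4) alone gives z4 = false.
(!z3) alone gives z3 = false.
Every clause now holds.
A satisfying assignment: z1: false; z2: true; z3: false; z4: false; z5: false.

Yes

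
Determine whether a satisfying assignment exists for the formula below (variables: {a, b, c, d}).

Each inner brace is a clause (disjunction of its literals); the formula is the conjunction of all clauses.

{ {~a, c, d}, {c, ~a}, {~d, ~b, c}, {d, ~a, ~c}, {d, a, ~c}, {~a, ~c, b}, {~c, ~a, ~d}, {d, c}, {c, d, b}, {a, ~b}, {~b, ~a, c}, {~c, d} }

Satisfiable

Suppose c = 1.
From the singleton clause (d), d = 1.
From the singleton clause (~a), a = 0.
From the singleton clause (~b), b = 0.
Every clause now holds.
A satisfying assignment: a ↦ 0,  b ↦ 0,  c ↦ 1,  d ↦ 1.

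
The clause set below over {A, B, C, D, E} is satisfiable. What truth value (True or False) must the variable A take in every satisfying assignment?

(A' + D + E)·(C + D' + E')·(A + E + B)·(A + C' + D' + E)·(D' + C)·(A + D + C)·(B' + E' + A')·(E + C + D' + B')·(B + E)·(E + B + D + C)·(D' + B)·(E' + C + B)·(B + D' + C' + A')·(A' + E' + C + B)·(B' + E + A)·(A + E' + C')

Suppose A = 0.
Suppose E = 1.
From the singleton clause (C'), C = 0.
From the singleton clause (D'), D = 0.
Now (D) is unsatisfied and unit — conflict.
That branch fails; take E = 0 instead.
From the singleton clause (B), B = 1.
Now (B') is unsatisfied and unit — conflict.
Both values of E lead to a conflict.
So every satisfying assignment has A = True.

True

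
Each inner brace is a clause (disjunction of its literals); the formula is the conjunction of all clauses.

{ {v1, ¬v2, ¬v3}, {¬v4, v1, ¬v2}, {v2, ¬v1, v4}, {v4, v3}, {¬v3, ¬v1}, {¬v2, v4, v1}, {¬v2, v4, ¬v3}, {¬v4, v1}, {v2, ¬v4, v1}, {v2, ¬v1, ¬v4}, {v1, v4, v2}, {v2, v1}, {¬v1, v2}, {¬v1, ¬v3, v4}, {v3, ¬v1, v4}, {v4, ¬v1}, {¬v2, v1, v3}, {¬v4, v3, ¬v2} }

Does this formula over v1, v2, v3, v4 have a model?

No, unsatisfiable

Try v4 = True.
(v1) alone gives v1 = True.
(¬v3) alone gives v3 = False.
(v2) alone gives v2 = True.
But (¬v2) is also a unit clause — contradiction.
That branch fails; take v4 = False instead.
(v3) alone gives v3 = True.
(¬v1) alone gives v1 = False.
(¬v2) alone gives v2 = False.
But (v2) is also a unit clause — contradiction.
Neither v4 = True nor v4 = False works.
No assignment satisfies every clause.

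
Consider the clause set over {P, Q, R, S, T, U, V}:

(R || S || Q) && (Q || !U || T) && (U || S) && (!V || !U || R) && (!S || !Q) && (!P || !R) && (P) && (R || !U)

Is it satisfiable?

From the singleton clause (P), P = true.
From the singleton clause (!R), R = false.
From the singleton clause (!U), U = false.
From the singleton clause (S), S = true.
From the singleton clause (!Q), Q = false.
All clauses hold; T, V can take either value.
A satisfying assignment: P ↦ true,  Q ↦ false,  R ↦ false,  S ↦ true,  T ↦ false,  U ↦ false,  V ↦ true.

Satisfiable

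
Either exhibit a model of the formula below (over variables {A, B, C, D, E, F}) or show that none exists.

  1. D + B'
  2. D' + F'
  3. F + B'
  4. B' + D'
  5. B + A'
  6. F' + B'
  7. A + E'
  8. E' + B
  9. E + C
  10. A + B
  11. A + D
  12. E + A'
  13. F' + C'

Branch on D: set D = 1.
(F') alone gives F = 0.
(B') alone gives B = 0.
(A') alone gives A = 0.
Now (A) is unsatisfied and unit — conflict.
That branch fails; take D = 0 instead.
(B') alone gives B = 0.
(A') alone gives A = 0.
Now (A) is unsatisfied and unit — conflict.
Both values of D lead to a conflict.

UNSATISFIABLE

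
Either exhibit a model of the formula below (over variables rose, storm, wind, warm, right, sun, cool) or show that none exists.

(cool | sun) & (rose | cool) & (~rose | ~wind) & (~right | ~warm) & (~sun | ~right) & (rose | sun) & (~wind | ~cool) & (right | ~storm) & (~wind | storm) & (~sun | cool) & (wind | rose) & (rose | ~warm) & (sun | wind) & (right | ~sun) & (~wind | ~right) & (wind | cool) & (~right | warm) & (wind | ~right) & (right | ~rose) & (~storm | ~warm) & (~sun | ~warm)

UNSATISFIABLE

Branch on cool: set cool = 1.
From the singleton clause (~wind), wind = 0.
From the singleton clause (rose), rose = 1.
From the singleton clause (sun), sun = 1.
From the singleton clause (~right), right = 0.
That conflicts with the unit clause (right).
That branch fails; take cool = 0 instead.
From the singleton clause (sun), sun = 1.
That conflicts with the unit clause (~sun).
Neither cool = 1 nor cool = 0 works.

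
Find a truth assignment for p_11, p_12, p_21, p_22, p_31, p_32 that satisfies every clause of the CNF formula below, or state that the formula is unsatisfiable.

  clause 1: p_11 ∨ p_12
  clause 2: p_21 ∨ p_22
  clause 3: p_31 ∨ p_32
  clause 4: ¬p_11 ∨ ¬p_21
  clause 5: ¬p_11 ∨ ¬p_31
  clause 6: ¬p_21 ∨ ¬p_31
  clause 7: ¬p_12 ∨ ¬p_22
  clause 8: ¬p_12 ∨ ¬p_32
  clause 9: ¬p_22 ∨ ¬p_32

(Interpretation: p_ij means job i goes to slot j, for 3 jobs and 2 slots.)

Try p_11 = True.
The clause (¬p_21) is unit, so p_21 = False.
The clause (p_22) is unit, so p_22 = True.
The clause (¬p_31) is unit, so p_31 = False.
The clause (p_32) is unit, so p_32 = True.
That conflicts with the unit clause (¬p_32).
Undo p_11 and try p_11 = False.
The clause (p_12) is unit, so p_12 = True.
The clause (¬p_22) is unit, so p_22 = False.
The clause (p_21) is unit, so p_21 = True.
The clause (¬p_31) is unit, so p_31 = False.
The clause (p_32) is unit, so p_32 = True.
That conflicts with the unit clause (¬p_32).
Neither p_11 = True nor p_11 = False works.

UNSATISFIABLE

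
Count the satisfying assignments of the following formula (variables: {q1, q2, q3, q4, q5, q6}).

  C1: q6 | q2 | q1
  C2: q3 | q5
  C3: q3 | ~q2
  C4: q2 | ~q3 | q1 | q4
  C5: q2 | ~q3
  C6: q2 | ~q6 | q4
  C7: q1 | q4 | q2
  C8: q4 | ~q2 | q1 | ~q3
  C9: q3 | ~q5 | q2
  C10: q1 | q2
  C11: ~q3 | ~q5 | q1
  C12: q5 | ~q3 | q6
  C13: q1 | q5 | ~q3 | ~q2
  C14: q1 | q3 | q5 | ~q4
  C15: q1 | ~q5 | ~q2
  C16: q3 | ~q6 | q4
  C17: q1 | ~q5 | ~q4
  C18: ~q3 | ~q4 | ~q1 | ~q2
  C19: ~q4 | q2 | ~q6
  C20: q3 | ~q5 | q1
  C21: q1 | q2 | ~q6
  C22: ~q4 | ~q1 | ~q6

There are 2^6 = 64 truth assignments over (q1, q2, q3, q4, q5, q6).
Split on q5. With q5 = 1, the clauses containing q5 are satisfied and ~q5 drops from the rest; 2 of the 2^5 = 32 assignments to the other variables satisfy what remains.
With q5 = 0, by the same count on the reduced clause set, 1 assignment works.
Total: 2 + 1 = 3.

3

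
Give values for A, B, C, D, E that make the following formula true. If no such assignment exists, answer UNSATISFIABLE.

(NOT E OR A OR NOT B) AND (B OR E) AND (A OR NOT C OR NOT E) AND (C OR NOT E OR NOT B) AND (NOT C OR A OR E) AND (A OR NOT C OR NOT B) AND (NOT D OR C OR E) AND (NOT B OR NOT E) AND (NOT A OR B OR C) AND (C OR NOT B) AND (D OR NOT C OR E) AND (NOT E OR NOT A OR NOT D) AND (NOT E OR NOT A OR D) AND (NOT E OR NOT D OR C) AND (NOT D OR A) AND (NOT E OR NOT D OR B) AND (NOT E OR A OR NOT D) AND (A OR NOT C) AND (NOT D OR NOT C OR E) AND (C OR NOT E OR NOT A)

A=false, B=false, C=false, D=false, E=true

Try B = false.
The clause (E) is unit, so E = true.
The clause (NOT D) is unit, so D = false.
The clause (NOT A) is unit, so A = false.
The clause (NOT C) is unit, so C = false.
All clauses are satisfied.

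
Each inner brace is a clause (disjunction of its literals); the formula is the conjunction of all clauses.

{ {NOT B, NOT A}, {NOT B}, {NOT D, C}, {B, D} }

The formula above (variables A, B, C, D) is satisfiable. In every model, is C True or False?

Suppose C = false.
From the singleton clause (NOT B), B = false.
From the singleton clause (NOT D), D = false.
Now (D) is unsatisfied and unit — conflict.
So every satisfying assignment has C = True.

True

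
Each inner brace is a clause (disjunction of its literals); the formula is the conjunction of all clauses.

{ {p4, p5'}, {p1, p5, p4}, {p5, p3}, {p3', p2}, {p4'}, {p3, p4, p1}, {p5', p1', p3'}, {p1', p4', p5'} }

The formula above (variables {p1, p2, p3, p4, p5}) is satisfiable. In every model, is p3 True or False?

Suppose p3 = 0.
Unit clause (p5) forces p5 = 1.
Unit clause (p4) forces p4 = 1.
Now (p4') is unsatisfied and unit — conflict.
So every satisfying assignment has p3 = True.

True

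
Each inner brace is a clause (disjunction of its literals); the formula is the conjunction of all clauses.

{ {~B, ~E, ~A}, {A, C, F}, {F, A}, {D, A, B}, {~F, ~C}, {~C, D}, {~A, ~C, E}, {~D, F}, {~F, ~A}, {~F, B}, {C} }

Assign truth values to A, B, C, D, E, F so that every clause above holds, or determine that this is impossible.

UNSATISFIABLE

(C) alone gives C = 1.
(~F) alone gives F = 0.
(A) alone gives A = 1.
(D) alone gives D = 1.
But (~D) is also a unit clause — contradiction.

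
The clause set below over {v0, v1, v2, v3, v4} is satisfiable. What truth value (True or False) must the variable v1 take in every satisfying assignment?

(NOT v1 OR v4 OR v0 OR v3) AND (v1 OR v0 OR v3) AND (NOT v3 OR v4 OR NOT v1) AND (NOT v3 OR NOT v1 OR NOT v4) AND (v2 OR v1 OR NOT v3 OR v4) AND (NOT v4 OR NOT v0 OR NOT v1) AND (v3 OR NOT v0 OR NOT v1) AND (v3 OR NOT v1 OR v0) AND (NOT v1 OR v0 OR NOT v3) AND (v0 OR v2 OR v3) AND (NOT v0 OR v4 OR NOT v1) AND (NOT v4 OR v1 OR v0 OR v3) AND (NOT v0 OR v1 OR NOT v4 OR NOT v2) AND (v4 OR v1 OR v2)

Suppose v1 = true.
Suppose v3 = false.
From the singleton clause (NOT v0), v0 = false.
Now (v0) is unsatisfied and unit — conflict.
Backtrack on v3: now try v3 = true.
From the singleton clause (v4), v4 = true.
Now (NOT v4) is unsatisfied and unit — conflict.
Both values of v3 lead to a conflict.
So every satisfying assignment has v1 = False.

False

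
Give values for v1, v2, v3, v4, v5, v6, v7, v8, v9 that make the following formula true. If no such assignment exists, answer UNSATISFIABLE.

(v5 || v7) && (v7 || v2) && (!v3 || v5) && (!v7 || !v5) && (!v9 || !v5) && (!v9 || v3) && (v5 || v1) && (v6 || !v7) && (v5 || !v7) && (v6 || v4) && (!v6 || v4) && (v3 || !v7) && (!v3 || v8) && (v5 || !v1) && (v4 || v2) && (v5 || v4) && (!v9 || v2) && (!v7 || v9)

v1 ↦ false; v2 ↦ true; v3 ↦ false; v4 ↦ true; v5 ↦ true; v6 ↦ false; v7 ↦ false; v8 ↦ false; v9 ↦ false

Branch on v5: set v5 = true.
Unit clause (!v7) forces v7 = false.
Unit clause (v2) forces v2 = true.
Unit clause (!v9) forces v9 = false.
Branch on v6: set v6 = false.
Unit clause (v4) forces v4 = true.
Branch on v3: set v3 = false.
All clauses hold; v1, v8 can take either value.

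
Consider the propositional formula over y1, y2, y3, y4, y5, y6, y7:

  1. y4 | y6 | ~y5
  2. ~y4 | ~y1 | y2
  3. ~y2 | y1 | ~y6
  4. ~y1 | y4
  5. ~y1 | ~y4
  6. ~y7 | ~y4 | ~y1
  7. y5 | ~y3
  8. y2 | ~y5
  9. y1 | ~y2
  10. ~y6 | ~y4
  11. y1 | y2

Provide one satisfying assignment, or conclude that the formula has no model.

UNSATISFIABLE

Branch on y1: set y1 = 0.
From the singleton clause (~y2), y2 = 0.
Now (y2) is unsatisfied and unit — conflict.
That branch fails; take y1 = 1 instead.
From the singleton clause (y4), y4 = 1.
Now (~y4) is unsatisfied and unit — conflict.
Neither y1 = 1 nor y1 = 0 works.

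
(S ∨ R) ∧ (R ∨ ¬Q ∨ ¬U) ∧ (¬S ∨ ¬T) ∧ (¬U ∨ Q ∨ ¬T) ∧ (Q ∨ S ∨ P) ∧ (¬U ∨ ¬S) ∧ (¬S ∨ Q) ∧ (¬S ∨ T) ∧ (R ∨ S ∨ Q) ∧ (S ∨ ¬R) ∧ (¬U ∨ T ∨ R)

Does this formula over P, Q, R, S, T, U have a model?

No

Suppose S = True.
From the singleton clause (¬T), T = False.
Now (T) is unsatisfied and unit — conflict.
That branch fails; take S = False instead.
From the singleton clause (R), R = True.
Now (¬R) is unsatisfied and unit — conflict.
Both values of S lead to a conflict.
No assignment satisfies every clause.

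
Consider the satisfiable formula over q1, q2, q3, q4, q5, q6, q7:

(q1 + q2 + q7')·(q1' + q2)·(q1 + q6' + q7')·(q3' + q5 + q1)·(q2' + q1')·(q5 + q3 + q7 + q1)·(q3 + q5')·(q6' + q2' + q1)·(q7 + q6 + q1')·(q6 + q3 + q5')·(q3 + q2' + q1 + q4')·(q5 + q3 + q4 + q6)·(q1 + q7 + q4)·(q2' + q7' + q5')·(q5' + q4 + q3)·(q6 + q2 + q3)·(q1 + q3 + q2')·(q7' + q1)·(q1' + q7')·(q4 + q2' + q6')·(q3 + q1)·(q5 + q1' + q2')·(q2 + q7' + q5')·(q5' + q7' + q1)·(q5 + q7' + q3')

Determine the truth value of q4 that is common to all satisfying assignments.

Suppose q4 = 0.
Branch on q1: set q1 = 0.
Unit clause (q7) forces q7 = 1.
Now (q7') is unsatisfied and unit — conflict.
That branch fails; take q1 = 1 instead.
Unit clause (q2) forces q2 = 1.
Now (q2') is unsatisfied and unit — conflict.
Either choice for q1 ends in contradiction.
So every satisfying assignment has q4 = True.

True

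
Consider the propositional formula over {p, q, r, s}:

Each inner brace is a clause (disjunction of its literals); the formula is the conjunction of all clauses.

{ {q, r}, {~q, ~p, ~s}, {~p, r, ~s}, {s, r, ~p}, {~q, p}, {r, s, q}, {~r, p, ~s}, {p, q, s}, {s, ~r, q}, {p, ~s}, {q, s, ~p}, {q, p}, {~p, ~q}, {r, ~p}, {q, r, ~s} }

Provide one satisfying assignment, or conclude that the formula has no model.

p ↦ 1; q ↦ 0; r ↦ 1; s ↦ 1

Branch on q: set q = 0.
From the singleton clause (r), r = 1.
From the singleton clause (s), s = 1.
From the singleton clause (p), p = 1.
This assignment satisfies each clause.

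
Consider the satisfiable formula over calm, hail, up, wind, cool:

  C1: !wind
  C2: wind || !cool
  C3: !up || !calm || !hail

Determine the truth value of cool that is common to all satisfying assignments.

False

Suppose cool = true.
Unit clause (!wind) forces wind = false.
Now (wind) is unsatisfied and unit — conflict.
So every satisfying assignment has cool = False.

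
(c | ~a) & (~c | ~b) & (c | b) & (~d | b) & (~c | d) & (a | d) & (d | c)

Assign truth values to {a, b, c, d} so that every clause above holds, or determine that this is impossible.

Branch on c: set c = 0.
From the singleton clause (~a), a = 0.
From the singleton clause (b), b = 1.
From the singleton clause (d), d = 1.
This assignment satisfies each clause.

a ↦ 0,  b ↦ 1,  c ↦ 0,  d ↦ 1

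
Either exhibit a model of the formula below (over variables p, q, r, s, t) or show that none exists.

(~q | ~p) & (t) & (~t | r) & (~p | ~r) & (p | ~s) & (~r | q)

p ↦ 0,  q ↦ 1,  r ↦ 1,  s ↦ 0,  t ↦ 1

(t) alone gives t = 1.
(r) alone gives r = 1.
(~p) alone gives p = 0.
(~s) alone gives s = 0.
(q) alone gives q = 1.
All clauses are satisfied.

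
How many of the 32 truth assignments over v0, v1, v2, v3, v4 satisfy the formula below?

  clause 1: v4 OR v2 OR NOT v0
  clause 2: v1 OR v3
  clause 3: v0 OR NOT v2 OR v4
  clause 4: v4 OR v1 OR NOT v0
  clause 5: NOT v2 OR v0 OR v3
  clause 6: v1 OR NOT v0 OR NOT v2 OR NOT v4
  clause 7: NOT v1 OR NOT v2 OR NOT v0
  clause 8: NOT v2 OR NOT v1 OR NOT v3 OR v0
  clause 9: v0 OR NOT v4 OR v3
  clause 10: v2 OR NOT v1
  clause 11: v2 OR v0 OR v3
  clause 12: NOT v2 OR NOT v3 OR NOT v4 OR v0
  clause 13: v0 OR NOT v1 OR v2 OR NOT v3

There are 2^5 = 32 truth assignments over (v0, v1, v2, v3, v4).
Split on v4. With v4 = true, the clauses containing v4 are satisfied and NOT v4 drops from the rest; 2 of the 2^4 = 16 assignments to the other variables satisfy what remains.
With v4 = false, by the same count on the reduced clause set, 1 assignment works.
(One model: v0=F, v1=F, v2=F, v3=T, v4=F.)
Total: 2 + 1 = 3.

3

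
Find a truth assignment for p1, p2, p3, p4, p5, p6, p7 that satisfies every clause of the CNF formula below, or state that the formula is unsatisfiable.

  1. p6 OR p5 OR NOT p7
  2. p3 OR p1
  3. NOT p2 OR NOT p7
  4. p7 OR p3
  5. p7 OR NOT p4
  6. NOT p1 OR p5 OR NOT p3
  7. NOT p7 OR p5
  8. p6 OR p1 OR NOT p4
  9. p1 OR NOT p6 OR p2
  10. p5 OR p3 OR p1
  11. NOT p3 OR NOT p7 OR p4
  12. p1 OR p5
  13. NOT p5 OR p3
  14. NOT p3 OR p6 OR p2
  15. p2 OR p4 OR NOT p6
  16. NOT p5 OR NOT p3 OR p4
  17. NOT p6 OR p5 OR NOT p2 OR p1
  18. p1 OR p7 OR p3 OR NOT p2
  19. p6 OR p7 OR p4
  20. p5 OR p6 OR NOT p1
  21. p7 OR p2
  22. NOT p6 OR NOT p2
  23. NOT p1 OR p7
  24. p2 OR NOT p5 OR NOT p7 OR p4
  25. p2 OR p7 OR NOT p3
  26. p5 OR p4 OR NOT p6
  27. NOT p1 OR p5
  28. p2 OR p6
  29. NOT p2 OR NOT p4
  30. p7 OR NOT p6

Suppose p3 = true.
Suppose p2 = false.
The clause (p6) is unit, so p6 = true.
The clause (p1) is unit, so p1 = true.
The clause (p5) is unit, so p5 = true.
The clause (p4) is unit, so p4 = true.
The clause (p7) is unit, so p7 = true.
This assignment satisfies each clause.

p1: true; p2: false; p3: true; p4: true; p5: true; p6: true; p7: true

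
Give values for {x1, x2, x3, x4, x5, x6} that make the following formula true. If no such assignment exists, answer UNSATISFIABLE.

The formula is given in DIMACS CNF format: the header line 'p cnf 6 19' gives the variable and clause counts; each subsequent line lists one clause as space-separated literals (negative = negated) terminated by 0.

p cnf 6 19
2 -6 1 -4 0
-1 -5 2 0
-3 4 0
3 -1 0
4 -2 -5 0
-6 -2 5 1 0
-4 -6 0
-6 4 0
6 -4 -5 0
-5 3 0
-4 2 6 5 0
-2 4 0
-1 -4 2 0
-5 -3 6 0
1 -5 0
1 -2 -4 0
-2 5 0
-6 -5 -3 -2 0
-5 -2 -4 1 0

Try x3 = False.
(¬x1) alone gives x1 = False.
(¬x5) alone gives x5 = False.
(¬x2) alone gives x2 = False.
Try x6 = False.
(¬x4) alone gives x4 = False.
This assignment satisfies each clause.

x1: False,  x2: False,  x3: False,  x4: False,  x5: False,  x6: False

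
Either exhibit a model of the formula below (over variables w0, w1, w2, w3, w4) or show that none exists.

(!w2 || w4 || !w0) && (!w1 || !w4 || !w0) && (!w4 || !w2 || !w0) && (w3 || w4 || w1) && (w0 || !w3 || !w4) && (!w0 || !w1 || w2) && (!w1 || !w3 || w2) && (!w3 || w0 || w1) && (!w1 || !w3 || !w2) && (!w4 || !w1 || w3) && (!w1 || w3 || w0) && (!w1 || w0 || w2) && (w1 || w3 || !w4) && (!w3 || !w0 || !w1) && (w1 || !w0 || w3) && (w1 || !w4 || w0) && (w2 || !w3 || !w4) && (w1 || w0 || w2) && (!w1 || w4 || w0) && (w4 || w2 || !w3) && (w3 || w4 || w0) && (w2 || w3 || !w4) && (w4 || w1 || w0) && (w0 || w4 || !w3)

UNSATISFIABLE

Case w2 = false:
Case w0 = false:
Unit clause (!w1) forces w1 = false.
Now (w1) is unsatisfied and unit — conflict.
That branch fails; take w0 = true instead.
Unit clause (!w1) forces w1 = false.
Unit clause (w3) forces w3 = true.
Unit clause (!w4) forces w4 = false.
Now (w4) is unsatisfied and unit — conflict.
Either choice for w0 ends in contradiction.
That branch fails; take w2 = true instead.
Case w4 = true:
Unit clause (!w0) forces w0 = false.
Unit clause (!w3) forces w3 = false.
Unit clause (!w1) forces w1 = false.
Now (w1) is unsatisfied and unit — conflict.
That branch fails; take w4 = false instead.
Unit clause (!w0) forces w0 = false.
Unit clause (!w1) forces w1 = false.
Now (w1) is unsatisfied and unit — conflict.
Either choice for w4 ends in contradiction.
Either choice for w2 ends in contradiction.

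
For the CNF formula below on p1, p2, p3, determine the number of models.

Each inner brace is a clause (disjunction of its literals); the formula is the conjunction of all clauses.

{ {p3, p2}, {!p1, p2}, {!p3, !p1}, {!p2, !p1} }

3

There are 2^3 = 8 truth assignments over (p1, p2, p3).
Check each against the 4 clauses (columns in the order p1, p2, p3):
  F F F  ✗ fails (p3 || p2)
  F F T  ✓ satisfies all
  F T F  ✓ satisfies all
  F T T  ✓ satisfies all
  T F F  ✗ fails (p3 || p2)
  T F T  ✗ fails (!p1 || p2)
  T T F  ✗ fails (!p2 || !p1)
  T T T  ✗ fails (!p3 || !p1)
3 of the 8 rows are models.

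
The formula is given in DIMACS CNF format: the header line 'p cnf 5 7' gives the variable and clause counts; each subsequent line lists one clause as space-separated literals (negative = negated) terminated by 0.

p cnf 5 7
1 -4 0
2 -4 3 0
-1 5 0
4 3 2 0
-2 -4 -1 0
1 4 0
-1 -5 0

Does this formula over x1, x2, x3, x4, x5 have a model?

Try x1 = True.
The clause (x5) is unit, so x5 = True.
That conflicts with the unit clause (¬x5).
Undo x1 and try x1 = False.
The clause (¬x4) is unit, so x4 = False.
That conflicts with the unit clause (x4).
Both values of x1 lead to a conflict.
No assignment satisfies every clause.

No, unsatisfiable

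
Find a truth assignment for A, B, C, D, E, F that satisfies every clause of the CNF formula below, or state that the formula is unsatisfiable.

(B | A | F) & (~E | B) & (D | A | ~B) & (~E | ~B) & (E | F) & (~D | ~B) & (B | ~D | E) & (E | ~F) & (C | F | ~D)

Case E = 0:
The clause (F) is unit, so F = 1.
But (~F) is also a unit clause — contradiction.
That branch fails; take E = 1 instead.
The clause (B) is unit, so B = 1.
But (~B) is also a unit clause — contradiction.
Both values of E lead to a conflict.

UNSATISFIABLE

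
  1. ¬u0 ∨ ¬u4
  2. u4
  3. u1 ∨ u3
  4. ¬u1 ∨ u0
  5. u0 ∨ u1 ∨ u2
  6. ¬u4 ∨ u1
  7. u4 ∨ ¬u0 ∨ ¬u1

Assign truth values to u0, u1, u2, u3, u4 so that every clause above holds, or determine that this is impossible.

The clause (u4) is unit, so u4 = True.
The clause (¬u0) is unit, so u0 = False.
The clause (¬u1) is unit, so u1 = False.
That conflicts with the unit clause (u1).

UNSATISFIABLE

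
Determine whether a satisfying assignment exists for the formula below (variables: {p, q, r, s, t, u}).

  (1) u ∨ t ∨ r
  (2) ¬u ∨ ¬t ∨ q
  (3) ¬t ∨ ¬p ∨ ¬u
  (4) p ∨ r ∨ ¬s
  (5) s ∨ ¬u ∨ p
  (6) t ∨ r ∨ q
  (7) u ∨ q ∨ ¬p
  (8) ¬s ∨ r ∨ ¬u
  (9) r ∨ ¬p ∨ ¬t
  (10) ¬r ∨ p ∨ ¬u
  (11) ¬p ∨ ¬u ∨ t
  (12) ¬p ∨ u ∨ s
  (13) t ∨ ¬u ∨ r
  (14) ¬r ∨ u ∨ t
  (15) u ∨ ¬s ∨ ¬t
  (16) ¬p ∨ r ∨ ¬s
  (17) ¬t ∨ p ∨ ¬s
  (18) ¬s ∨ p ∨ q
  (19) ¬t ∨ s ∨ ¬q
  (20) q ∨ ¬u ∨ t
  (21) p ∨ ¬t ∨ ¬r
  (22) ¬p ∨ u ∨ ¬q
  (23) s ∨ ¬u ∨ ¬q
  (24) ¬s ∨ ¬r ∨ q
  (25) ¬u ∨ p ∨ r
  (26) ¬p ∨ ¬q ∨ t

Case u = False:
Case t = True:
The clause (¬s) is unit, so s = False.
The clause (¬p) is unit, so p = False.
The clause (¬q) is unit, so q = False.
The clause (¬r) is unit, so r = False.
This assignment satisfies each clause.
A satisfying assignment: p ↦ False; q ↦ False; r ↦ False; s ↦ False; t ↦ True; u ↦ False.

Yes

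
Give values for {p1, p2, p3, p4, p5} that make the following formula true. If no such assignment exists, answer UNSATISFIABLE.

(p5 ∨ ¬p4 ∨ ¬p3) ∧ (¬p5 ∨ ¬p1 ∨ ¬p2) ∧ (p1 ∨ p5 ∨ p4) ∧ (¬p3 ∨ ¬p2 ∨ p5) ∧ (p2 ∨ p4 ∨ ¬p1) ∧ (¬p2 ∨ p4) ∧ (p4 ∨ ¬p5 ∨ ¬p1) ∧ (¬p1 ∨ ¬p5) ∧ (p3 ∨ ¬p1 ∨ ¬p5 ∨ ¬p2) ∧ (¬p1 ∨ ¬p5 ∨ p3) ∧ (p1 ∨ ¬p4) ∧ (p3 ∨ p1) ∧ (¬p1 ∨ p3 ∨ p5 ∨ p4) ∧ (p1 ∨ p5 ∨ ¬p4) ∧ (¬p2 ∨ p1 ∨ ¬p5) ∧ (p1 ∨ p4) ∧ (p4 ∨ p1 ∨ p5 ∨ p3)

p1 ↦ True, p2 ↦ True, p3 ↦ False, p4 ↦ True, p5 ↦ False

Suppose p2 = True.
(p4) alone gives p4 = True.
(p1) alone gives p1 = True.
(¬p5) alone gives p5 = False.
(¬p3) alone gives p3 = False.
This assignment satisfies each clause.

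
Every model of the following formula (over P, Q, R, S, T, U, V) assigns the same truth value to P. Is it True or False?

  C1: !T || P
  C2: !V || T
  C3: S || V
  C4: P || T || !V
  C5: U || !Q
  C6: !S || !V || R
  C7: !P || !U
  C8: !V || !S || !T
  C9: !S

Suppose P = false.
From the singleton clause (!T), T = false.
From the singleton clause (!V), V = false.
From the singleton clause (S), S = true.
That conflicts with the unit clause (!S).
So every satisfying assignment has P = True.

True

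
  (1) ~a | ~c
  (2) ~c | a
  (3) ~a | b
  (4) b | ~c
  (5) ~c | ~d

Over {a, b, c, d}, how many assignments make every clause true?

There are 2^4 = 16 truth assignments over (a, b, c, d).
Check each against the 5 clauses (columns in the order a, b, c, d):
  F F F F  ✓ satisfies all
  F F F T  ✓ satisfies all
  F F T F  ✗ fails (~c | a)
  F F T T  ✗ fails (~c | a)
  F T F F  ✓ satisfies all
  F T F T  ✓ satisfies all
  F T T F  ✗ fails (~c | a)
  F T T T  ✗ fails (~c | a)
  T F F F  ✗ fails (~a | b)
  T F F T  ✗ fails (~a | b)
  T F T F  ✗ fails (~a | ~c)
  T F T T  ✗ fails (~a | ~c)
  T T F F  ✓ satisfies all
  T T F T  ✓ satisfies all
  T T T F  ✗ fails (~a | ~c)
  T T T T  ✗ fails (~a | ~c)
6 of the 16 rows are models.

6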